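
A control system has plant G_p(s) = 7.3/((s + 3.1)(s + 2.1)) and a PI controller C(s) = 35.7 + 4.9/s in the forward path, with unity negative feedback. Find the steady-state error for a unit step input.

0

The open loop C(s)G_p(s) has a pole at the origin (type 1), so the static position error constant is infinite and e_ss = 1/(1+∞) = 0.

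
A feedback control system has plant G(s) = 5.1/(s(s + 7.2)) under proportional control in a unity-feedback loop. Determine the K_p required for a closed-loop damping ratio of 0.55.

Closed-loop characteristic equation: s² + 7.2s + K_p·5.1 = 0.
So ω_n = √(5.1K_p) and 2ζω_n = 7.2, giving ζ = 7.2/(2√(5.1K_p)).
Setting ζ = 0.55: √(5.1K_p) = 7.2/(2·0.55) = 6.545, so K_p = 42.84/5.1 = 8.4.

K_p = 8.4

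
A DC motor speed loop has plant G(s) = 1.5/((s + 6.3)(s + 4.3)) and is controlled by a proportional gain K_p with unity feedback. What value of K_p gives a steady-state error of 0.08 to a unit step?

The loop is type 0, so e_ss(step) = 1/(1 + K_pos) with K_pos = K_p·G(0).
G(0) = 0.05537. Require 1/(1 + K_p·0.05537) = 0.08, so 1 + 0.05537·K_p = 12.5.
K_p = (12.5 − 1)/0.05537 = 208.

K_p = 208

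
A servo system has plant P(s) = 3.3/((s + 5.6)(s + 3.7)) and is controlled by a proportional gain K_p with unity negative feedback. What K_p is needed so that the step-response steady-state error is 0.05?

For a type-0 loop with proportional control, e_ss = 1/(1 + K_p·P(0)).
P(0) = 0.1593. Require 1/(1 + K_p·0.1593) = 0.05, so 1 + 0.1593·K_p = 20.
K_p = (20 − 1)/0.1593 = 119.

K_p = 119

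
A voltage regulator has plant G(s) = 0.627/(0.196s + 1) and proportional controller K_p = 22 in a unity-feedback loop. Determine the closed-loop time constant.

τ = 0.0132 s

Closed loop: T(s) = K_p·G/(1+K_p·G) = 13.79/(0.196s + 1 + 13.79), with pole at s = −(1 + 13.79)/0.196 = −75.48.
Closed-loop time constant τ = 1/75.48 = 0.0132 s.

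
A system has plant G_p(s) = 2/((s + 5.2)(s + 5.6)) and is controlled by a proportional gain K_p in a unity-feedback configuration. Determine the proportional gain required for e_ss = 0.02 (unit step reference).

The loop is type 0, so e_ss(step) = 1/(1 + K_pos) with K_pos = K_p·G_p(0).
G_p(0) = 0.06868. Require 1/(1 + K_p·0.06868) = 0.02, so 1 + 0.06868·K_p = 50.
K_p = (50 − 1)/0.06868 = 713.

K_p = 713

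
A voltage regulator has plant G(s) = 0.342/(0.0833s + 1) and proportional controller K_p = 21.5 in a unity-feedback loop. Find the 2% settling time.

Closed loop: T(s) = K_p·G/(1+K_p·G) = 7.353/(0.0833s + 1 + 7.353), with pole at s = −(1 + 7.353)/0.0833 = −100.3.
τ = 1/100.3 = 0.009972 s, so 2% settling time ≈ 4τ = 0.0399 s.

T_s ≈ 0.0399 s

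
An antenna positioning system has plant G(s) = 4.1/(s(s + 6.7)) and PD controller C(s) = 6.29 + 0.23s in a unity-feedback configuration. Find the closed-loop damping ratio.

Forward path: (6.29 + 0.23s)·4.1/(s(s+6.7)). The closed-loop characteristic equation is s² + (6.7 + 4.1·0.23)s + 4.1·6.29 = 0.
That is s² + 7.643s + 25.79 = 0, so ω_n = 5.078 rad/s and ζ = 7.643/(2·5.078) = 0.7525.

ζ = 0.753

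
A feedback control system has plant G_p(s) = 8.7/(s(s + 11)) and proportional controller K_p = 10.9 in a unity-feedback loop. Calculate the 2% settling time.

Closed-loop characteristic equation: s² + 11s + 94.83 = 0, so ω_n = 9.738 rad/s and ζ = 11/(2·9.738) = 0.5648.
2% settling time T_s ≈ 4/(ζω_n) = 4/5.5 = 0.727 s.

T_s ≈ 0.727 s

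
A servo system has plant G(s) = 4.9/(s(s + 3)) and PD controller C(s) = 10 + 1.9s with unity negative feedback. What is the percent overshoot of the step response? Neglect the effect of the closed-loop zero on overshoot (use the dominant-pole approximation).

0.303%

Forward path: (10 + 1.9s)·4.9/(s(s+3)). The closed-loop characteristic equation is s² + (3 + 4.9·1.9)s + 4.9·10 = 0.
That is s² + 12.31s + 49 = 0, so ω_n = 7 rad/s and ζ = 12.31/(2·7) = 0.8793.
%OS = 100·exp(−πζ/√(1−ζ²)) = 0.303%.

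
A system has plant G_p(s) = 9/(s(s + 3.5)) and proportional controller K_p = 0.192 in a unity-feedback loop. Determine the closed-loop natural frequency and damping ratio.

With unity feedback the closed-loop characteristic equation is s² + 3.5s + 0.192·9 = s² + 3.5s + 1.728 = 0.
So ω_n² = 1.728 ⇒ ω_n = 1.315 rad/s, and ζ = 3.5/(2ω_n) = 1.33.

ω_n = 1.31 rad/s, ζ = 1.33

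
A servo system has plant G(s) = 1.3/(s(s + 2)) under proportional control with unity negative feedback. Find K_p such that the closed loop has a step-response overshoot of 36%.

From %OS = 100·exp(−πζ/√(1−ζ²)) = 36%, ζ = −ln(0.36)/√(π²+ln²(0.36)) = 0.3093.
Characteristic equation s² + 2s + 1.3K_p = 0 gives ζ = 2/(2√(1.3K_p)).
Setting ζ = 0.3093: √(1.3K_p) = 2/(2·0.3093) = 3.234, so K_p = 10.46/1.3 = 8.04.

K_p = 8.04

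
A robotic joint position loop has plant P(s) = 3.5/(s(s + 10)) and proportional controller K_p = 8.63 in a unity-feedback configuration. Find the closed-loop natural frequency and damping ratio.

ω_n = 5.5 rad/s, ζ = 0.91

With unity feedback the closed-loop characteristic equation is s² + 10s + 8.63·3.5 = s² + 10s + 30.21 = 0.
Matching s² + 2ζω_n s + ω_n²: ω_n = √30.21 = 5.496 rad/s and 2ζω_n = 10, so ζ = 10/(2·5.496) = 0.91.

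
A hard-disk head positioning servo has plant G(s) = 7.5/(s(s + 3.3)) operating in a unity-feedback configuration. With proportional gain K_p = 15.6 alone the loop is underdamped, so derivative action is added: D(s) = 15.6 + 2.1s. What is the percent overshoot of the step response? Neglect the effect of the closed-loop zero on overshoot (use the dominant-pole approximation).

0.292%

Forward path: (15.6 + 2.1s)·7.5/(s(s+3.3)). The closed-loop characteristic equation is s² + (3.3 + 7.5·2.1)s + 7.5·15.6 = 0.
That is s² + 19.05s + 117 = 0, so ω_n = 10.82 rad/s and ζ = 19.05/(2·10.82) = 0.8806.
%OS = 100·exp(−πζ/√(1−ζ²)) = 0.292%.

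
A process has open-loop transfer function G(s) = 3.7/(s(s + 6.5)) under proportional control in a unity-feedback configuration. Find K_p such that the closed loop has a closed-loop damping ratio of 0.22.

Closed-loop characteristic equation: s² + 6.5s + K_p·3.7 = 0.
So ω_n = √(3.7K_p) and 2ζω_n = 6.5, giving ζ = 6.5/(2√(3.7K_p)).
Setting ζ = 0.22: √(3.7K_p) = 6.5/(2·0.22) = 14.77, so K_p = 218.2/3.7 = 59.

K_p = 59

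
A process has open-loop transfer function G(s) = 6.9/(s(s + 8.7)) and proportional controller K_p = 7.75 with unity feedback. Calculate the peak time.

Closed-loop characteristic equation: s² + 8.7s + 53.48 = 0, so ω_n = 7.313 rad/s and ζ = 8.7/(2·7.313) = 0.5949.
Damped frequency ω_d = ω_n√(1−ζ²) = 5.878 rad/s, so peak time T_p = π/ω_d = 0.534 s.

T_p = 0.534 s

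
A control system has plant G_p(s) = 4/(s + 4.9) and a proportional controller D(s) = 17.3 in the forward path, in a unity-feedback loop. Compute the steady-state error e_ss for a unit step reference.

The loop is type 0. Static position error constant K_pos = D(0)·G_p(0) = 17.3·0.8163 = 14.12.
Steady-state error to a unit step: e_ss = 1/(1+K_pos) = 1/15.12 = 0.0661.

0.0661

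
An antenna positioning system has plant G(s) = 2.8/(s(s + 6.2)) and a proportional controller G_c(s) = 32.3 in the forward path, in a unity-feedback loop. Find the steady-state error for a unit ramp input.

The loop has one pole at the origin (type 1). Velocity error constant K_v = lim_{s→0} s·G_c(s)G(s) = 32.3·2.8/6.2 = 14.59.
Steady-state error to a unit ramp: e_ss = 1/K_v = 0.0686.

0.0686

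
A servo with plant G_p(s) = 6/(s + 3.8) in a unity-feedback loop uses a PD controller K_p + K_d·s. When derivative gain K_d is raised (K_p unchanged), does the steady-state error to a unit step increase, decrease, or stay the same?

K_d affects only the transient (the s-coefficient); the DC loop gain, and hence e_ss, depends only on K_p.

unchanged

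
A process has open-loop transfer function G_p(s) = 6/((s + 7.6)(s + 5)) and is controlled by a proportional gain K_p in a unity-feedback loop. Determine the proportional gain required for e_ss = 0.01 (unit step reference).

The loop is type 0, so e_ss(step) = 1/(1 + K_pos) with K_pos = K_p·G_p(0).
G_p(0) = 0.1579. Require 1/(1 + K_p·0.1579) = 0.01, so 1 + 0.1579·K_p = 100.
K_p = (100 − 1)/0.1579 = 627.

K_p = 627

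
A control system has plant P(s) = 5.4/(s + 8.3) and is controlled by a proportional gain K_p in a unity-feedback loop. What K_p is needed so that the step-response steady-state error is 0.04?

The loop is type 0, so e_ss(step) = 1/(1 + K_pos) with K_pos = K_p·P(0).
P(0) = 0.6506. Require 1/(1 + K_p·0.6506) = 0.04, so 1 + 0.6506·K_p = 25.
K_p = (25 − 1)/0.6506 = 36.9.

K_p = 36.9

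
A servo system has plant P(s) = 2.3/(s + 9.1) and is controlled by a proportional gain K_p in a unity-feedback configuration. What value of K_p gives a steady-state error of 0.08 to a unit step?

Steady-state error for a unit step on this type-0 loop is 1/(1 + K_p·P(0)).
P(0) = 0.2527. Require 1/(1 + K_p·0.2527) = 0.08, so 1 + 0.2527·K_p = 12.5.
K_p = (12.5 − 1)/0.2527 = 45.5.

K_p = 45.5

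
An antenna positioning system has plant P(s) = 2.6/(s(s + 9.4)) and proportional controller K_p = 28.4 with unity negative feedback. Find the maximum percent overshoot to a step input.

12.8%

From 1 + K_pP(s) = 0: s² + 9.4s + 73.84 = 0 ⇒ ω_n = 8.593, ζ = 0.547.
%OS = 100·exp(−πζ/√(1−ζ²)) = 100·exp(−π·0.547/√0.7008) = 12.8%.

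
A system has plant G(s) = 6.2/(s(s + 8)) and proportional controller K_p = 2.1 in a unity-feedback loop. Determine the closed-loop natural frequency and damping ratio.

ω_n = 3.61 rad/s, ζ = 1.11

With unity feedback the closed-loop characteristic equation is s² + 8s + 2.1·6.2 = s² + 8s + 13.02 = 0.
So ω_n² = 13.02 ⇒ ω_n = 3.608 rad/s, and ζ = 8/(2ω_n) = 1.11.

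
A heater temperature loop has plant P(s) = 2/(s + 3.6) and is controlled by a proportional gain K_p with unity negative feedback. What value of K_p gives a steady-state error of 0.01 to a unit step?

Steady-state error for a unit step on this type-0 loop is 1/(1 + K_p·P(0)).
P(0) = 0.5556. Require 1/(1 + K_p·0.5556) = 0.01, so 1 + 0.5556·K_p = 100.
K_p = (100 − 1)/0.5556 = 178.

K_p = 178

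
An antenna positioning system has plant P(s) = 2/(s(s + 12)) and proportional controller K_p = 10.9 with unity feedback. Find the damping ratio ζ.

The closed-loop denominator is s(s+12) + 10.9·2 = s² + 12s + 21.8.
So ω_n² = 21.8 ⇒ ω_n = 4.669 rad/s, and ζ = 12/(2ω_n) = 1.29.

ζ = 1.29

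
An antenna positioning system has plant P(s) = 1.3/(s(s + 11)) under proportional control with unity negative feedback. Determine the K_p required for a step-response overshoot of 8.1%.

From %OS = 100·exp(−πζ/√(1−ζ²)) = 8.1%, ζ = −ln(0.081)/√(π²+ln²(0.081)) = 0.6247.
Characteristic equation s² + 11s + 1.3K_p = 0 gives ζ = 11/(2√(1.3K_p)).
Setting ζ = 0.6247: √(1.3K_p) = 11/(2·0.6247) = 8.804, so K_p = 77.51/1.3 = 59.6.

K_p = 59.6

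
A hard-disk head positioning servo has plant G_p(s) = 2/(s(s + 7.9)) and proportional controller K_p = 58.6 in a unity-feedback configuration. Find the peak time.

The closed-loop denominator s² + 7.9s + 117.2 gives ω_n = √117.2 = 10.83 and ζ = 7.9/(2ω_n) = 0.3649.
Damped frequency ω_d = ω_n√(1−ζ²) = 10.08 rad/s, so peak time T_p = π/ω_d = 0.312 s.

T_p = 0.312 s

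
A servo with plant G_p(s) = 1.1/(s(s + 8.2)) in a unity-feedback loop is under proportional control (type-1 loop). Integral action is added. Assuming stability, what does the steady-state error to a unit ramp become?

The integrator raises the loop to type 2, so K_v → ∞ and e_ss to a ramp is zero.

0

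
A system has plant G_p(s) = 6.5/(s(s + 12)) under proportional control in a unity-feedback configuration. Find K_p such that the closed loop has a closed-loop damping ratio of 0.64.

K_p = 13.5

Closed-loop characteristic equation: s² + 12s + K_p·6.5 = 0.
So ω_n = √(6.5K_p) and 2ζω_n = 12, giving ζ = 12/(2√(6.5K_p)).
Setting ζ = 0.64: √(6.5K_p) = 12/(2·0.64) = 9.375, so K_p = 87.89/6.5 = 13.5.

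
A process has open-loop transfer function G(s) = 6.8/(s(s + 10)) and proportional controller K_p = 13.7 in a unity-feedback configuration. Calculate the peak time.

From 1 + K_pG(s) = 0: s² + 10s + 93.16 = 0 ⇒ ω_n = 9.652, ζ = 0.518.
Damped frequency ω_d = ω_n√(1−ζ²) = 8.256 rad/s, so peak time T_p = π/ω_d = 0.381 s.

T_p = 0.381 s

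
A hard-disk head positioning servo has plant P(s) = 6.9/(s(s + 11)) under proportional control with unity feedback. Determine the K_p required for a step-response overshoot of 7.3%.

K_p = 10.7

From %OS = 100·exp(−πζ/√(1−ζ²)) = 7.3%, ζ = −ln(0.073)/√(π²+ln²(0.073)) = 0.6401.
Characteristic equation s² + 11s + 6.9K_p = 0 gives ζ = 11/(2√(6.9K_p)).
Setting ζ = 0.6401: √(6.9K_p) = 11/(2·0.6401) = 8.593, so K_p = 73.83/6.9 = 10.7.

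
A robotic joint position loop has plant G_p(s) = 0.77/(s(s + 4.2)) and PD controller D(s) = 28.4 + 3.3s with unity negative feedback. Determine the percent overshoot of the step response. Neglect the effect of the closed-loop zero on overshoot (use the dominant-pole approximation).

3.81%

Forward path: (28.4 + 3.3s)·0.77/(s(s+4.2)). The closed-loop characteristic equation is s² + (4.2 + 0.77·3.3)s + 0.77·28.4 = 0.
That is s² + 6.741s + 21.87 = 0, so ω_n = 4.676 rad/s and ζ = 6.741/(2·4.676) = 0.7208.
%OS = 100·exp(−πζ/√(1−ζ²)) = 3.81%.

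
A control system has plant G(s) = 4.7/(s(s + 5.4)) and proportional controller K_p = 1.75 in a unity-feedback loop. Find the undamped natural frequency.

ω_n = 2.87 rad/s

The closed-loop denominator is s(s+5.4) + 1.75·4.7 = s² + 5.4s + 8.225.
Matching s² + 2ζω_n s + ω_n²: ω_n = √8.225 = 2.868 rad/s and 2ζω_n = 5.4, so ζ = 5.4/(2·2.868) = 0.941.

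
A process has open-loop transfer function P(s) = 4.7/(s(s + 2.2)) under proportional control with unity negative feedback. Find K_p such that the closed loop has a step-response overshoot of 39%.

K_p = 3.12

From %OS = 100·exp(−πζ/√(1−ζ²)) = 39%, ζ = −ln(0.39)/√(π²+ln²(0.39)) = 0.2871.
Characteristic equation s² + 2.2s + 4.7K_p = 0 gives ζ = 2.2/(2√(4.7K_p)).
Setting ζ = 0.2871: √(4.7K_p) = 2.2/(2·0.2871) = 3.831, so K_p = 14.68/4.7 = 3.12.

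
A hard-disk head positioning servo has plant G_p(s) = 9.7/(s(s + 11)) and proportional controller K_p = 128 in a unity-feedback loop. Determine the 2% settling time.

From 1 + K_pG_p(s) = 0: s² + 11s + 1242 = 0 ⇒ ω_n = 35.24, ζ = 0.1561.
2% settling time T_s ≈ 4/(ζω_n) = 4/5.5 = 0.727 s.

T_s ≈ 0.727 s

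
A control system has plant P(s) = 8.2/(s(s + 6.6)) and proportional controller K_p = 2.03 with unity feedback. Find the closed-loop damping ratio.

ζ = 0.809

1 + K_p·P(s) = 0 gives s² + 6.6s + 16.65 = 0.
So ω_n² = 16.65 ⇒ ω_n = 4.08 rad/s, and ζ = 6.6/(2ω_n) = 0.809.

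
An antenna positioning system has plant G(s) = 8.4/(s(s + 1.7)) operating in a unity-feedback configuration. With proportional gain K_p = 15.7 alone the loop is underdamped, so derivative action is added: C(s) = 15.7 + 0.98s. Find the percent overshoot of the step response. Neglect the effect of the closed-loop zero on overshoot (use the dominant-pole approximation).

22.2%

Forward path: (15.7 + 0.98s)·8.4/(s(s+1.7)). The closed-loop characteristic equation is s² + (1.7 + 8.4·0.98)s + 8.4·15.7 = 0.
That is s² + 9.932s + 131.9 = 0, so ω_n = 11.48 rad/s and ζ = 9.932/(2·11.48) = 0.4324.
%OS = 100·exp(−πζ/√(1−ζ²)) = 22.2%.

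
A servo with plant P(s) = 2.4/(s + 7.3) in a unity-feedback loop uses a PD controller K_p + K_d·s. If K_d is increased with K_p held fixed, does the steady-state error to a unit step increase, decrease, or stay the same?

At s = 0 the derivative term contributes nothing: C(0) = K_p regardless of K_d, so K_pos = K_p·P(0) and e_ss are unchanged.

unchanged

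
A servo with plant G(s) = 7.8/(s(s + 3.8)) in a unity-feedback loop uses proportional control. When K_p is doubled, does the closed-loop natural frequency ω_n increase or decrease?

increase

ω_n = √(7.8·K_p), which grows with K_p.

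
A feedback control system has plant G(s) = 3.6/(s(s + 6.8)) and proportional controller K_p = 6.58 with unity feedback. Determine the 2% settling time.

T_s ≈ 1.18 s

Closed-loop characteristic equation: s² + 6.8s + 23.69 = 0, so ω_n = 4.867 rad/s and ζ = 6.8/(2·4.867) = 0.6986.
2% settling time T_s ≈ 4/(ζω_n) = 4/3.4 = 1.18 s.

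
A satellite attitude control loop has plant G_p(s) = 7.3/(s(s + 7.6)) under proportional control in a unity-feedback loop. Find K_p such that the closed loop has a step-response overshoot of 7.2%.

K_p = 4.8

From %OS = 100·exp(−πζ/√(1−ζ²)) = 7.2%, ζ = −ln(0.072)/√(π²+ln²(0.072)) = 0.6421.
Characteristic equation s² + 7.6s + 7.3K_p = 0 gives ζ = 7.6/(2√(7.3K_p)).
Setting ζ = 0.6421: √(7.3K_p) = 7.6/(2·0.6421) = 5.918, so K_p = 35.03/7.3 = 4.8.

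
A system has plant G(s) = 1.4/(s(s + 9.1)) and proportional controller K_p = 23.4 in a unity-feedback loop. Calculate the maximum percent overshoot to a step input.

From 1 + K_pG(s) = 0: s² + 9.1s + 32.76 = 0 ⇒ ω_n = 5.724, ζ = 0.7949.
%OS = 100·exp(−πζ/√(1−ζ²)) = 100·exp(−π·0.7949/√0.3681) = 1.63%.

1.63%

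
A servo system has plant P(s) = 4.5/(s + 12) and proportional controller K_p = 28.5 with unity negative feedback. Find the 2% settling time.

Closed-loop transfer function: T(s) = K_p·P(s)/(1 + K_p·P(s)) = 128.2/(s + 12 + 128.2) = 128.2/(s + 140.2).
Time constant τ = 1/140.2 = 0.00713 s, so the 2% settling time is about 4τ = 0.0285 s.

T_s ≈ 0.0285 s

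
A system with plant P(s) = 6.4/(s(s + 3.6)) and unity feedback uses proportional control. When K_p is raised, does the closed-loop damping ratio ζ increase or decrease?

ζ = 3.6/(2√(6.4K_p)); increasing K_p raises the denominator, so ζ falls.

decrease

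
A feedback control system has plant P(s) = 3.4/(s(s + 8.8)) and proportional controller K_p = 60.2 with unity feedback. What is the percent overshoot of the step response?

The closed-loop denominator s² + 8.8s + 204.7 gives ω_n = √204.7 = 14.31 and ζ = 8.8/(2ω_n) = 0.3075.
%OS = 100·exp(−πζ/√(1−ζ²)) = 100·exp(−π·0.3075/√0.9054) = 36.2%.

36.2%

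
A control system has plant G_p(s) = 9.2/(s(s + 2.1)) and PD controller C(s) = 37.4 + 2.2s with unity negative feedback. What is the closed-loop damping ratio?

ζ = 0.602

Forward path: (37.4 + 2.2s)·9.2/(s(s+2.1)). The closed-loop characteristic equation is s² + (2.1 + 9.2·2.2)s + 9.2·37.4 = 0.
That is s² + 22.34s + 344.1 = 0, so ω_n = 18.55 rad/s and ζ = 22.34/(2·18.55) = 0.6022.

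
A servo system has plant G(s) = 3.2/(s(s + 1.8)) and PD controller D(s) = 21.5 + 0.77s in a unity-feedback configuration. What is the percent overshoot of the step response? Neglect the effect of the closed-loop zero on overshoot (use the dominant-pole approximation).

43.4%

Forward path: (21.5 + 0.77s)·3.2/(s(s+1.8)). The closed-loop characteristic equation is s² + (1.8 + 3.2·0.77)s + 3.2·21.5 = 0.
That is s² + 4.264s + 68.8 = 0, so ω_n = 8.295 rad/s and ζ = 4.264/(2·8.295) = 0.257.
%OS = 100·exp(−πζ/√(1−ζ²)) = 43.4%.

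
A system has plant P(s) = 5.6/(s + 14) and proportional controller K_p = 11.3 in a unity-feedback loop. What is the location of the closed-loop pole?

Closed-loop transfer function: T(s) = K_p·P(s)/(1 + K_p·P(s)) = 63.28/(s + 14 + 63.28) = 63.28/(s + 77.28).
The closed-loop pole is at s = −77.28.

s = -77.28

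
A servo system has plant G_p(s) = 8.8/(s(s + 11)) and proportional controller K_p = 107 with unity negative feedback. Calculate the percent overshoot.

56.4%

From 1 + K_pG_p(s) = 0: s² + 11s + 941.6 = 0 ⇒ ω_n = 30.69, ζ = 0.1792.
%OS = 100·exp(−πζ/√(1−ζ²)) = 100·exp(−π·0.1792/√0.9679) = 56.4%.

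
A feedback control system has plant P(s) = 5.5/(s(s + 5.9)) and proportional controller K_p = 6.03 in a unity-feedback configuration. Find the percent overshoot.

From 1 + K_pP(s) = 0: s² + 5.9s + 33.16 = 0 ⇒ ω_n = 5.759, ζ = 0.5123.
%OS = 100·exp(−πζ/√(1−ζ²)) = 100·exp(−π·0.5123/√0.7376) = 15.4%.

15.4%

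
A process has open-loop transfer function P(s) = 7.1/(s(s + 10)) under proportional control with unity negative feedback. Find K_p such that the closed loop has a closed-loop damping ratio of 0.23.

Closed-loop characteristic equation: s² + 10s + K_p·7.1 = 0.
So ω_n = √(7.1K_p) and 2ζω_n = 10, giving ζ = 10/(2√(7.1K_p)).
Setting ζ = 0.23: √(7.1K_p) = 10/(2·0.23) = 21.74, so K_p = 472.6/7.1 = 66.6.

K_p = 66.6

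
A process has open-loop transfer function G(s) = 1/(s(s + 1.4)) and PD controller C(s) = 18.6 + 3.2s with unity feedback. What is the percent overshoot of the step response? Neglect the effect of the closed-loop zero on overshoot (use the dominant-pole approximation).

13.8%

Forward path: (18.6 + 3.2s)·1/(s(s+1.4)). The closed-loop characteristic equation is s² + (1.4 + 1·3.2)s + 1·18.6 = 0.
That is s² + 4.6s + 18.6 = 0, so ω_n = 4.313 rad/s and ζ = 4.6/(2·4.313) = 0.5333.
%OS = 100·exp(−πζ/√(1−ζ²)) = 13.8%.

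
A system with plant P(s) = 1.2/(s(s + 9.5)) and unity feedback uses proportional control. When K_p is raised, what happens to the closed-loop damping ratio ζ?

decrease

ζ = 9.5/(2√(1.2K_p)); increasing K_p raises the denominator, so ζ falls.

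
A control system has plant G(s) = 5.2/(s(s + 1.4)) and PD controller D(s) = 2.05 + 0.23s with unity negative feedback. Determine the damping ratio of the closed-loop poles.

Forward path: (2.05 + 0.23s)·5.2/(s(s+1.4)). The closed-loop characteristic equation is s² + (1.4 + 5.2·0.23)s + 5.2·2.05 = 0.
That is s² + 2.596s + 10.66 = 0, so ω_n = 3.265 rad/s and ζ = 2.596/(2·3.265) = 0.3976.

ζ = 0.398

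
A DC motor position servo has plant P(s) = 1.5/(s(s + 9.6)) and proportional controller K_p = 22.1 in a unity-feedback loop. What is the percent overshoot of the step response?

0.872%

Closed-loop characteristic equation: s² + 9.6s + 33.15 = 0, so ω_n = 5.758 rad/s and ζ = 9.6/(2·5.758) = 0.8337.
%OS = 100·exp(−πζ/√(1−ζ²)) = 100·exp(−π·0.8337/√0.305) = 0.872%.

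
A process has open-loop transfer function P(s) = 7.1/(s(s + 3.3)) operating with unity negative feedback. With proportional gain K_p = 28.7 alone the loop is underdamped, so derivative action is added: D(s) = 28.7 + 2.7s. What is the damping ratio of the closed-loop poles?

ζ = 0.787

Forward path: (28.7 + 2.7s)·7.1/(s(s+3.3)). The closed-loop characteristic equation is s² + (3.3 + 7.1·2.7)s + 7.1·28.7 = 0.
That is s² + 22.47s + 203.8 = 0, so ω_n = 14.27 rad/s and ζ = 22.47/(2·14.27) = 0.7871.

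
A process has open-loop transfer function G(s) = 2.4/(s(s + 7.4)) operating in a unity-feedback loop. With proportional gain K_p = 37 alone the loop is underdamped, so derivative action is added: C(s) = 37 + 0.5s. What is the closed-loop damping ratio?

Forward path: (37 + 0.5s)·2.4/(s(s+7.4)). The closed-loop characteristic equation is s² + (7.4 + 2.4·0.5)s + 2.4·37 = 0.
That is s² + 8.6s + 88.8 = 0, so ω_n = 9.423 rad/s and ζ = 8.6/(2·9.423) = 0.4563.

ζ = 0.456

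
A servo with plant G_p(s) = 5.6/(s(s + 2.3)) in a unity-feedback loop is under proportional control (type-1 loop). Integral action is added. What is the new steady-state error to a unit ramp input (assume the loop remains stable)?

The integrator raises the loop to type 2, so K_v → ∞ and e_ss to a ramp is zero.

0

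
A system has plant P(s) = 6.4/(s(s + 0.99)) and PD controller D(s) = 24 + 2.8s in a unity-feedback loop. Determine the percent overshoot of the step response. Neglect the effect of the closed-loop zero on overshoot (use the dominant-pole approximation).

2.45%

Forward path: (24 + 2.8s)·6.4/(s(s+0.99)). The closed-loop characteristic equation is s² + (0.99 + 6.4·2.8)s + 6.4·24 = 0.
That is s² + 18.91s + 153.6 = 0, so ω_n = 12.39 rad/s and ζ = 18.91/(2·12.39) = 0.7629.
%OS = 100·exp(−πζ/√(1−ζ²)) = 2.45%.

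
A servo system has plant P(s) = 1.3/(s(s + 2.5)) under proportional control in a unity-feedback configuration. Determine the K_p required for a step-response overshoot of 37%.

K_p = 13.2

From %OS = 100·exp(−πζ/√(1−ζ²)) = 37%, ζ = −ln(0.37)/√(π²+ln²(0.37)) = 0.3017.
Characteristic equation s² + 2.5s + 1.3K_p = 0 gives ζ = 2.5/(2√(1.3K_p)).
Setting ζ = 0.3017: √(1.3K_p) = 2.5/(2·0.3017) = 4.143, so K_p = 17.16/1.3 = 13.2.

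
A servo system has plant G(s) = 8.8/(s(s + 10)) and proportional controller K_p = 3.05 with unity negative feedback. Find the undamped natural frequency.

1 + K_p·G(s) = 0 gives s² + 10s + 26.84 = 0.
So ω_n² = 26.84 ⇒ ω_n = 5.181 rad/s, and ζ = 10/(2ω_n) = 0.965.

ω_n = 5.18 rad/s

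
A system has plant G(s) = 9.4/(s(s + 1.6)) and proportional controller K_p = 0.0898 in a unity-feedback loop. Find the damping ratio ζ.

With unity feedback the closed-loop characteristic equation is s² + 1.6s + 0.0898·9.4 = s² + 1.6s + 0.8441 = 0.
So ω_n² = 0.8441 ⇒ ω_n = 0.9188 rad/s, and ζ = 1.6/(2ω_n) = 0.871.

ζ = 0.871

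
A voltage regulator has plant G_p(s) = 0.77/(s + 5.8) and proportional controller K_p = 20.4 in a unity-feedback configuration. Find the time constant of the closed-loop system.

Closed-loop transfer function: T(s) = K_p·G_p(s)/(1 + K_p·G_p(s)) = 15.71/(s + 5.8 + 15.71) = 15.71/(s + 21.51).
Time constant τ = 1/21.51 = 0.0465 s.

τ = 0.0465 s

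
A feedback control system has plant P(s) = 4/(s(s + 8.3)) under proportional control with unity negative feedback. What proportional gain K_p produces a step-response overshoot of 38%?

K_p = 49.7

From %OS = 100·exp(−πζ/√(1−ζ²)) = 38%, ζ = −ln(0.38)/√(π²+ln²(0.38)) = 0.2943.
Characteristic equation s² + 8.3s + 4K_p = 0 gives ζ = 8.3/(2√(4K_p)).
Setting ζ = 0.2943: √(4K_p) = 8.3/(2·0.2943) = 14.1, so K_p = 198.8/4 = 49.7.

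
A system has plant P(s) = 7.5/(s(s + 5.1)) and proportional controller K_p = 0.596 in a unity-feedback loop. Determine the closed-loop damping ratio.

With unity feedback the closed-loop characteristic equation is s² + 5.1s + 0.596·7.5 = s² + 5.1s + 4.47 = 0.
Matching s² + 2ζω_n s + ω_n²: ω_n = √4.47 = 2.114 rad/s and 2ζω_n = 5.1, so ζ = 5.1/(2·2.114) = 1.21.

ζ = 1.21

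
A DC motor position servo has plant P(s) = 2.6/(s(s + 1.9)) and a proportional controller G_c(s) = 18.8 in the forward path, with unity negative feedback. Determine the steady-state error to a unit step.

0

The open loop G_c(s)P(s) has a pole at the origin (type 1), so the static position error constant is infinite and e_ss = 1/(1+∞) = 0.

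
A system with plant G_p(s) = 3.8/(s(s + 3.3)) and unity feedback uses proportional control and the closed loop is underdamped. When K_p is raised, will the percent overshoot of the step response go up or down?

increase

Characteristic equation s² + 3.3s + K_p·3.8 = 0: raising K_p raises ω_n while 2ζω_n = 3.3 is fixed, so ζ falls and overshoot grows.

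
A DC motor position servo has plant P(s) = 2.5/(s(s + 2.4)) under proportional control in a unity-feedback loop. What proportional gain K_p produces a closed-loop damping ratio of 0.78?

K_p = 0.947

Closed-loop characteristic equation: s² + 2.4s + K_p·2.5 = 0.
So ω_n = √(2.5K_p) and 2ζω_n = 2.4, giving ζ = 2.4/(2√(2.5K_p)).
Setting ζ = 0.78: √(2.5K_p) = 2.4/(2·0.78) = 1.538, so K_p = 2.367/2.5 = 0.947.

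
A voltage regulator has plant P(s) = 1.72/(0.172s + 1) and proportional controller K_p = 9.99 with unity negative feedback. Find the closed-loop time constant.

Closed loop: T(s) = K_p·P/(1+K_p·P) = 17.18/(0.172s + 1 + 17.18), with pole at s = −(1 + 17.18)/0.172 = −105.7.
Closed-loop time constant τ = 1/105.7 = 0.00946 s.

τ = 0.00946 s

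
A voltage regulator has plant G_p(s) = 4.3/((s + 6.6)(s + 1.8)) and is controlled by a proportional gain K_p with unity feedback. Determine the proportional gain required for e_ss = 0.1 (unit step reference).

Steady-state error for a unit step on this type-0 loop is 1/(1 + K_p·G_p(0)).
G_p(0) = 0.362. Require 1/(1 + K_p·0.362) = 0.1, so 1 + 0.362·K_p = 10.
K_p = (10 − 1)/0.362 = 24.9.

K_p = 24.9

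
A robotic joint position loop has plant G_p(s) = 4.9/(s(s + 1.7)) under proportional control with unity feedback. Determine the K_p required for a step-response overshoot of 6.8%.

K_p = 0.349

From %OS = 100·exp(−πζ/√(1−ζ²)) = 6.8%, ζ = −ln(0.068)/√(π²+ln²(0.068)) = 0.6502.
Characteristic equation s² + 1.7s + 4.9K_p = 0 gives ζ = 1.7/(2√(4.9K_p)).
Setting ζ = 0.6502: √(4.9K_p) = 1.7/(2·0.6502) = 1.307, so K_p = 1.709/4.9 = 0.349.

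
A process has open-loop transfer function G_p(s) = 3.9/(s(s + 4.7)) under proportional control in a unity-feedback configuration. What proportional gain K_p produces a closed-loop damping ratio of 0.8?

K_p = 2.21

Closed-loop characteristic equation: s² + 4.7s + K_p·3.9 = 0.
So ω_n = √(3.9K_p) and 2ζω_n = 4.7, giving ζ = 4.7/(2√(3.9K_p)).
Setting ζ = 0.8: √(3.9K_p) = 4.7/(2·0.8) = 2.938, so K_p = 8.629/3.9 = 2.21.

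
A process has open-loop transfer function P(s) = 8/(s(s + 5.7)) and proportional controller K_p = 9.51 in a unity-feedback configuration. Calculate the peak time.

Closed-loop characteristic equation: s² + 5.7s + 76.08 = 0, so ω_n = 8.722 rad/s and ζ = 5.7/(2·8.722) = 0.3267.
Damped frequency ω_d = ω_n√(1−ζ²) = 8.244 rad/s, so peak time T_p = π/ω_d = 0.381 s.

T_p = 0.381 s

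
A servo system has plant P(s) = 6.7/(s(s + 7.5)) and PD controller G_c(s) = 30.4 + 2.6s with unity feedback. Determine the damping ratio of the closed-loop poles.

Forward path: (30.4 + 2.6s)·6.7/(s(s+7.5)). The closed-loop characteristic equation is s² + (7.5 + 6.7·2.6)s + 6.7·30.4 = 0.
That is s² + 24.92s + 203.7 = 0, so ω_n = 14.27 rad/s and ζ = 24.92/(2·14.27) = 0.8731.

ζ = 0.873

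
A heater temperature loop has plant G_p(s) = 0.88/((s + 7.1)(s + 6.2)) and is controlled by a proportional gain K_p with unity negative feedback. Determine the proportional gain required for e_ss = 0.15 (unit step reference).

K_p = 283

Steady-state error for a unit step on this type-0 loop is 1/(1 + K_p·G_p(0)).
G_p(0) = 0.01999. Require 1/(1 + K_p·0.01999) = 0.15, so 1 + 0.01999·K_p = 6.667.
K_p = (6.667 − 1)/0.01999 = 283.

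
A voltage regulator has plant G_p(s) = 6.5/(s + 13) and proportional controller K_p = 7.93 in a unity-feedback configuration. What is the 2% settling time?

Closed-loop transfer function: T(s) = K_p·G_p(s)/(1 + K_p·G_p(s)) = 51.55/(s + 13 + 51.55) = 51.55/(s + 64.55).
Time constant τ = 1/64.55 = 0.01549 s, so the 2% settling time is about 4τ = 0.062 s.

T_s ≈ 0.062 s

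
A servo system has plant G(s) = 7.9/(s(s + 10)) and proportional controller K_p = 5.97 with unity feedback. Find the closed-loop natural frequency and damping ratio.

ω_n = 6.87 rad/s, ζ = 0.728

1 + K_p·G(s) = 0 gives s² + 10s + 47.16 = 0.
So ω_n² = 47.16 ⇒ ω_n = 6.868 rad/s, and ζ = 10/(2ω_n) = 0.728.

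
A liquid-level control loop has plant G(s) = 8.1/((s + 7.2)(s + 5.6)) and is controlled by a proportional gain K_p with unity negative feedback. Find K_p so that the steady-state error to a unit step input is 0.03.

The loop is type 0, so e_ss(step) = 1/(1 + K_pos) with K_pos = K_p·G(0).
G(0) = 0.2009. Require 1/(1 + K_p·0.2009) = 0.03, so 1 + 0.2009·K_p = 33.33.
K_p = (33.33 − 1)/0.2009 = 161.

K_p = 161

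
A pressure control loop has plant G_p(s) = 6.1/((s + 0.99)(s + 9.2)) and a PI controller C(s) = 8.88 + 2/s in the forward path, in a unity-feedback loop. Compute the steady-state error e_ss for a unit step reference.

The open loop C(s)G_p(s) has a pole at the origin (type 1), so the static position error constant is infinite and e_ss = 1/(1+∞) = 0.

0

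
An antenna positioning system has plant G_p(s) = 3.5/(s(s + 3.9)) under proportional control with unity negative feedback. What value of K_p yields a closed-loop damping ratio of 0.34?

Closed-loop characteristic equation: s² + 3.9s + K_p·3.5 = 0.
So ω_n = √(3.5K_p) and 2ζω_n = 3.9, giving ζ = 3.9/(2√(3.5K_p)).
Setting ζ = 0.34: √(3.5K_p) = 3.9/(2·0.34) = 5.735, so K_p = 32.89/3.5 = 9.4.

K_p = 9.4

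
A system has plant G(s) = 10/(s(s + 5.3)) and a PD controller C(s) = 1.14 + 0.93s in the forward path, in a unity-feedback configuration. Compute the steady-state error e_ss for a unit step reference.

The open loop C(s)G(s) has a pole at the origin (type 1), so the static position error constant is infinite and e_ss = 1/(1+∞) = 0.

0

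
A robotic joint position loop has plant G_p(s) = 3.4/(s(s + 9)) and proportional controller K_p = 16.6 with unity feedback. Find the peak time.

T_p = 0.522 s

From 1 + K_pG_p(s) = 0: s² + 9s + 56.44 = 0 ⇒ ω_n = 7.513, ζ = 0.599.
Damped frequency ω_d = ω_n√(1−ζ²) = 6.016 rad/s, so peak time T_p = π/ω_d = 0.522 s.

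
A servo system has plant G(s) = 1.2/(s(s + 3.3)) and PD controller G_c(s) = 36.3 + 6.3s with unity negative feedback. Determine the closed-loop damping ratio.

ζ = 0.823

Forward path: (36.3 + 6.3s)·1.2/(s(s+3.3)). The closed-loop characteristic equation is s² + (3.3 + 1.2·6.3)s + 1.2·36.3 = 0.
That is s² + 10.86s + 43.56 = 0, so ω_n = 6.6 rad/s and ζ = 10.86/(2·6.6) = 0.8227.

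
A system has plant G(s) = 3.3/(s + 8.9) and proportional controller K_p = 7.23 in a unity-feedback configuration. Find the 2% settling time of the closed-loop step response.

T_s ≈ 0.122 s

Closed-loop transfer function: T(s) = K_p·G(s)/(1 + K_p·G(s)) = 23.86/(s + 8.9 + 23.86) = 23.86/(s + 32.76).
Time constant τ = 1/32.76 = 0.03053 s, so the 2% settling time is about 4τ = 0.122 s.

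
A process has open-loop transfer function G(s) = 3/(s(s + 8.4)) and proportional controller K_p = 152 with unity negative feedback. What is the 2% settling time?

From 1 + K_pG(s) = 0: s² + 8.4s + 456 = 0 ⇒ ω_n = 21.35, ζ = 0.1967.
2% settling time T_s ≈ 4/(ζω_n) = 4/4.2 = 0.952 s.

T_s ≈ 0.952 s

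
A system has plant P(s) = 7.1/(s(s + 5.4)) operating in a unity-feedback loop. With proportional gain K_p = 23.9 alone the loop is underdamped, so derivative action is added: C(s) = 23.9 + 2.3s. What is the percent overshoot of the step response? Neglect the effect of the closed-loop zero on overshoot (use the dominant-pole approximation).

Forward path: (23.9 + 2.3s)·7.1/(s(s+5.4)). The closed-loop characteristic equation is s² + (5.4 + 7.1·2.3)s + 7.1·23.9 = 0.
That is s² + 21.73s + 169.7 = 0, so ω_n = 13.03 rad/s and ζ = 21.73/(2·13.03) = 0.8341.
%OS = 100·exp(−πζ/√(1−ζ²)) = 0.865%.

0.865%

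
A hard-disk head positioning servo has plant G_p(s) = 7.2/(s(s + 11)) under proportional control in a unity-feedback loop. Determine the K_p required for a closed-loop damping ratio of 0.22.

Closed-loop characteristic equation: s² + 11s + K_p·7.2 = 0.
So ω_n = √(7.2K_p) and 2ζω_n = 11, giving ζ = 11/(2√(7.2K_p)).
Setting ζ = 0.22: √(7.2K_p) = 11/(2·0.22) = 25, so K_p = 625/7.2 = 86.8.

K_p = 86.8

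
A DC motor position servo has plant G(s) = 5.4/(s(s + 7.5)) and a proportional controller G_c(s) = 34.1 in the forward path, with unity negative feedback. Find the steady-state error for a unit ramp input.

The loop has one pole at the origin (type 1). Velocity error constant K_v = lim_{s→0} s·G_c(s)G(s) = 34.1·5.4/7.5 = 24.55.
Steady-state error to a unit ramp: e_ss = 1/K_v = 0.0407.

0.0407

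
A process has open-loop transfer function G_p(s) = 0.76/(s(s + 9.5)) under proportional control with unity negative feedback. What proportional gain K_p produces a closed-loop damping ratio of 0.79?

Closed-loop characteristic equation: s² + 9.5s + K_p·0.76 = 0.
So ω_n = √(0.76K_p) and 2ζω_n = 9.5, giving ζ = 9.5/(2√(0.76K_p)).
Setting ζ = 0.79: √(0.76K_p) = 9.5/(2·0.79) = 6.013, so K_p = 36.15/0.76 = 47.6.

K_p = 47.6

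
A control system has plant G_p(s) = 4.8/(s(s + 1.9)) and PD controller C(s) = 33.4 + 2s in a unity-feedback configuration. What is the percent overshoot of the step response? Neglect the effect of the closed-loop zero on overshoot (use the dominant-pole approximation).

Forward path: (33.4 + 2s)·4.8/(s(s+1.9)). The closed-loop characteristic equation is s² + (1.9 + 4.8·2)s + 4.8·33.4 = 0.
That is s² + 11.5s + 160.3 = 0, so ω_n = 12.66 rad/s and ζ = 11.5/(2·12.66) = 0.4541.
%OS = 100·exp(−πζ/√(1−ζ²)) = 20.2%.

20.2%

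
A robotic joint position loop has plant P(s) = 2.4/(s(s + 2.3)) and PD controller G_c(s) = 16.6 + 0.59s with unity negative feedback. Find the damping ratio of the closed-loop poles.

ζ = 0.294

Forward path: (16.6 + 0.59s)·2.4/(s(s+2.3)). The closed-loop characteristic equation is s² + (2.3 + 2.4·0.59)s + 2.4·16.6 = 0.
That is s² + 3.716s + 39.84 = 0, so ω_n = 6.312 rad/s and ζ = 3.716/(2·6.312) = 0.2944.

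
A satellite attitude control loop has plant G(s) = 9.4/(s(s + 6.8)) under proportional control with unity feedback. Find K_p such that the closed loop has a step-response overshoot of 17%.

K_p = 5.1

From %OS = 100·exp(−πζ/√(1−ζ²)) = 17%, ζ = −ln(0.17)/√(π²+ln²(0.17)) = 0.4913.
Characteristic equation s² + 6.8s + 9.4K_p = 0 gives ζ = 6.8/(2√(9.4K_p)).
Setting ζ = 0.4913: √(9.4K_p) = 6.8/(2·0.4913) = 6.921, so K_p = 47.9/9.4 = 5.1.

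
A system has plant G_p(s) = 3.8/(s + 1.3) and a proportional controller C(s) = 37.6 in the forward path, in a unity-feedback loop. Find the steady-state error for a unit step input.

0.00902

The loop is type 0. Static position error constant K_pos = C(0)·G_p(0) = 37.6·2.923 = 109.9.
Steady-state error to a unit step: e_ss = 1/(1+K_pos) = 1/110.9 = 0.00902.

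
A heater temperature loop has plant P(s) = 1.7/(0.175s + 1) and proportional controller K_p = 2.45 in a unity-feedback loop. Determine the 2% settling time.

T_s ≈ 0.136 s

Closed loop: T(s) = K_p·P/(1+K_p·P) = 4.165/(0.175s + 1 + 4.165), with pole at s = −(1 + 4.165)/0.175 = −29.51.
τ = 1/29.51 = 0.03388 s, so 2% settling time ≈ 4τ = 0.136 s.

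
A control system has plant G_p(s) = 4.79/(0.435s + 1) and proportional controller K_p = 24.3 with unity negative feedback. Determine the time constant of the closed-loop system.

τ = 0.00371 s

Closed loop: T(s) = K_p·G_p/(1+K_p·G_p) = 116.4/(0.435s + 1 + 116.4), with pole at s = −(1 + 116.4)/0.435 = −269.9.
Closed-loop time constant τ = 1/269.9 = 0.00371 s.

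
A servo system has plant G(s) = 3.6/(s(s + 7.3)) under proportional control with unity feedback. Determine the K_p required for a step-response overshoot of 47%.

From %OS = 100·exp(−πζ/√(1−ζ²)) = 47%, ζ = −ln(0.47)/√(π²+ln²(0.47)) = 0.2337.
Characteristic equation s² + 7.3s + 3.6K_p = 0 gives ζ = 7.3/(2√(3.6K_p)).
Setting ζ = 0.2337: √(3.6K_p) = 7.3/(2·0.2337) = 15.62, so K_p = 244/3.6 = 67.8.

K_p = 67.8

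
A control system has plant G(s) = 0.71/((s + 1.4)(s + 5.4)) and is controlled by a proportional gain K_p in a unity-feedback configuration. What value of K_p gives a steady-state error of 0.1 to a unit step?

K_p = 95.8

For a type-0 loop with proportional control, e_ss = 1/(1 + K_p·G(0)).
G(0) = 0.09392. Require 1/(1 + K_p·0.09392) = 0.1, so 1 + 0.09392·K_p = 10.
K_p = (10 − 1)/0.09392 = 95.8.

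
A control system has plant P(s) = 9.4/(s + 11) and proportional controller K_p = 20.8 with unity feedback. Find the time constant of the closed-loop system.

τ = 0.00484 s

Closed-loop transfer function: T(s) = K_p·P(s)/(1 + K_p·P(s)) = 195.5/(s + 11 + 195.5) = 195.5/(s + 206.5).
Time constant τ = 1/206.5 = 0.00484 s.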